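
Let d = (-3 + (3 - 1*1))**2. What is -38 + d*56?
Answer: 18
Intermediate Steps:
d = 1 (d = (-3 + (3 - 1))**2 = (-3 + 2)**2 = (-1)**2 = 1)
-38 + d*56 = -38 + 1*56 = -38 + 56 = 18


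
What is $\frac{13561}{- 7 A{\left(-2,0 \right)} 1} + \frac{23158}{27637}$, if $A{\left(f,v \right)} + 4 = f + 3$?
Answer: $\frac{375271675}{580377} \approx 646.6$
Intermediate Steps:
$A{\left(f,v \right)} = -1 + f$ ($A{\left(f,v \right)} = -4 + \left(f + 3\right) = -4 + \left(3 + f\right) = -1 + f$)
$\frac{13561}{- 7 A{\left(-2,0 \right)} 1} + \frac{23158}{27637} = \frac{13561}{- 7 \left(-1 - 2\right) 1} + \frac{23158}{27637} = \frac{13561}{\left(-7\right) \left(-3\right) 1} + 23158 \cdot \frac{1}{27637} = \frac{13561}{21 \cdot 1} + \frac{23158}{27637} = \frac{13561}{21} + \frac{23158}{27637} = \frac{375271675}{580377}$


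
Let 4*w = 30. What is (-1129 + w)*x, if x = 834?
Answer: -935331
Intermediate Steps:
w = 15/2 (w = (¼)*30 = 15/2 ≈ 7.5000)
(-1129 + w)*x = (-1129 + 15/2)*834 = -2243/2*834 = -935331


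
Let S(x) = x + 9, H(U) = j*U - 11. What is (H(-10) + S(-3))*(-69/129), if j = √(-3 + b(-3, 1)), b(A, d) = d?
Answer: 115/43 + 230*I*√2/43 ≈ 2.6744 + 7.5644*I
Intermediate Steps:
j = I*√2 (j = √(-3 + 1) = √(-2) = I*√2 ≈ 1.4142*I)
H(U) = -11 + I*U*√2 (H(U) = (I*√2)*U - 11 = I*U*√2 - 11 = -11 + I*U*√2)
S(x) = 9 + x
(H(-10) + S(-3))*(-69/129) = ((-11 + I*(-10)*√2) + (9 - 3))*(-69/129) = ((-11 - 10*I*√2) + 6)*(-69*1/129) = (-5 - 10*I*√2)*(-23/43) = 115/43 + 230*I*√2/43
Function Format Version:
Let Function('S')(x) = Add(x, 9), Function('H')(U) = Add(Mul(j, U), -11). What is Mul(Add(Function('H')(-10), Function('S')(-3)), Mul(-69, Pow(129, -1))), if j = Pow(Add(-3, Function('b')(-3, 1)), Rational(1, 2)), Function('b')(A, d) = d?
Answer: Add(Rational(115, 43), Mul(Rational(230, 43), I, Pow(2, Rational(1, 2)))) ≈ Add(2.6744, Mul(7.5644, I))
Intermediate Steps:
j = Mul(I, Pow(2, Rational(1, 2))) (j = Pow(Add(-3, 1), Rational(1, 2)) = Pow(-2, Rational(1, 2)) = Mul(I, Pow(2, Rational(1, 2))) ≈ Mul(1.4142, I))
Function('H')(U) = Add(-11, Mul(I, U, Pow(2, Rational(1, 2)))) (Function('H')(U) = Add(Mul(Mul(I, Pow(2, Rational(1, 2))), U), -11) = Add(Mul(I, U, Pow(2, Rational(1, 2))), -11) = Add(-11, Mul(I, U, Pow(2, Rational(1, 2)))))
Function('S')(x) = Add(9, x)
Mul(Add(Function('H')(-10), Function('S')(-3)), Mul(-69, Pow(129, -1))) = Mul(Add(Add(-11, Mul(I, -10, Pow(2, Rational(1, 2)))), Add(9, -3)), Mul(-69, Pow(129, -1))) = Mul(Add(Add(-11, Mul(-10, I, Pow(2, Rational(1, 2)))), 6), Mul(-69, Rational(1, 129))) = Mul(Add(-5, Mul(-10, I, Pow(2, Rational(1, 2)))), Rational(-23, 43)) = Add(Rational(115, 43), Mul(Rational(230, 43), I, Pow(2, Rational(1, 2))))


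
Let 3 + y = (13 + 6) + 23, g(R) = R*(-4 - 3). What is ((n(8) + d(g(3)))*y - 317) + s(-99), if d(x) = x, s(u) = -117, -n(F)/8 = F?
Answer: -3749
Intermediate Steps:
n(F) = -8*F
g(R) = -7*R (g(R) = R*(-7) = -7*R)
y = 39 (y = -3 + ((13 + 6) + 23) = -3 + (19 + 23) = -3 + 42 = 39)
((n(8) + d(g(3)))*y - 317) + s(-99) = ((-8*8 - 7*3)*39 - 317) - 117 = ((-64 - 21)*39 - 317) - 117 = (-85*39 - 317) - 117 = (-3315 - 317) - 117 = -3632 - 117 = -3749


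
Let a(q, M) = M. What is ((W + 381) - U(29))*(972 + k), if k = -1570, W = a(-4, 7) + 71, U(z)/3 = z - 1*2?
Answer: -226044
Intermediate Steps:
U(z) = -6 + 3*z (U(z) = 3*(z - 1*2) = 3*(z - 2) = 3*(-2 + z) = -6 + 3*z)
W = 78 (W = 7 + 71 = 78)
((W + 381) - U(29))*(972 + k) = ((78 + 381) - (-6 + 3*29))*(972 - 1570) = (459 - (-6 + 87))*(-598) = (459 - 1*81)*(-598) = (459 - 81)*(-598) = 378*(-598) = -226044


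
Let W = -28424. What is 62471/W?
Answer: -62471/28424 ≈ -2.1978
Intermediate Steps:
62471/W = 62471/(-28424) = 62471*(-1/28424) = -62471/28424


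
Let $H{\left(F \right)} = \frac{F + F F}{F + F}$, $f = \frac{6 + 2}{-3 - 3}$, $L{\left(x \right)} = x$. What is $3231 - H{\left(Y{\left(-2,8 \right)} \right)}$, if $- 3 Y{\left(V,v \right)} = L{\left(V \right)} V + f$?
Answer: $\frac{58157}{18} \approx 3230.9$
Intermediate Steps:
$f = - \frac{4}{3}$ ($f = \frac{8}{-6} = 8 \left(- \frac{1}{6}\right) = - \frac{4}{3} \approx -1.3333$)
$Y{\left(V,v \right)} = \frac{4}{9} - \frac{V^{2}}{3}$ ($Y{\left(V,v \right)} = - \frac{V V - \frac{4}{3}}{3} = - \frac{V^{2} - \frac{4}{3}}{3} = - \frac{- \frac{4}{3} + V^{2}}{3} = \frac{4}{9} - \frac{V^{2}}{3}$)
$H{\left(F \right)} = \frac{F + F^{2}}{2 F}$
$3231 - H{\left(Y{\left(-2,8 \right)} \right)} = 3231 - \left(\frac{1}{2} + \frac{\frac{4}{9} - \frac{\left(-2\right)^{2}}{3}}{2}\right) = 3231 - \left(\frac{1}{2} + \frac{\frac{4}{9} - \frac{4}{3}}{2}\right) = 3231 - \left(\frac{1}{2} + \frac{1}{2} \left(- \frac{8}{9}\right)\right) = 3231 - \left(\frac{1}{2} - \frac{4}{9}\right) = 3231 - \frac{1}{18} = \frac{58157}{18}$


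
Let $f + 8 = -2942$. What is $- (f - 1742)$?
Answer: $4692$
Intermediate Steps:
$f = -2950$ ($f = -8 - 2942 = -2950$)
$- (f - 1742) = - (-2950 - 1742) = \left(-1\right) \left(-4692\right) = 4692$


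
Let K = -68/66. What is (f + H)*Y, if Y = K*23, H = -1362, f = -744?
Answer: 548964/11 ≈ 49906.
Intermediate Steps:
K = -34/33 (K = -68*1/66 = -34/33 ≈ -1.0303)
Y = -782/33 (Y = -34/33*23 = -782/33 ≈ -23.697)
(f + H)*Y = (-744 - 1362)*(-782/33) = -2106*(-782/33) = 548964/11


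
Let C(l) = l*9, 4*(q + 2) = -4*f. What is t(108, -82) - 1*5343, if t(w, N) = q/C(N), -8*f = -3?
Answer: -31545053/5904 ≈ -5343.0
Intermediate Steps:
f = 3/8 (f = -⅛*(-3) = 3/8 ≈ 0.37500)
q = -19/8 (q = -2 + (-4*3/8)/4 = -2 + (¼)*(-3/2) = -2 - 3/8 = -19/8 ≈ -2.3750)
C(l) = 9*l
t(w, N) = -19/(72*N) (t(w, N) = -19*1/(9*N)/8 = -19/(72*N))
t(108, -82) - 1*5343 = -19/72/(-82) - 1*5343 = -19/72*(-1/82) - 5343 = 19/5904 - 5343 = -31545053/5904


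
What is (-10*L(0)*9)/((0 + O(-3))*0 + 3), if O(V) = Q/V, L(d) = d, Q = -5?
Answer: 0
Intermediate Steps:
O(V) = -5/V
(-10*L(0)*9)/((0 + O(-3))*0 + 3) = (-10*0*9)/((0 - 5/(-3))*0 + 3) = (0*9)/((0 - 5*(-⅓))*0 + 3) = 0/((0 + 5/3)*0 + 3) = 0/((5/3)*0 + 3) = 0/(0 + 3) = 0/3 = 0*(⅓) = 0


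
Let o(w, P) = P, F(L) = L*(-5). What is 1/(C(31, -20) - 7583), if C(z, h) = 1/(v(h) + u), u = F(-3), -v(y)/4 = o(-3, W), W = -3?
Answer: -27/204740 ≈ -0.00013187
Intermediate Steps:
F(L) = -5*L
v(y) = 12 (v(y) = -4*(-3) = 12)
u = 15 (u = -5*(-3) = 15)
C(z, h) = 1/27 (C(z, h) = 1/(12 + 15) = 1/27)
1/(C(31, -20) - 7583) = 1/(1/27 - 7583) = 1/(-204740/27) = -27/204740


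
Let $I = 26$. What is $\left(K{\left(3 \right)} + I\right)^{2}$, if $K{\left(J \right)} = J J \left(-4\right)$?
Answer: $100$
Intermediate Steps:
$K{\left(J \right)} = - 4 J^{2}$ ($K{\left(J \right)} = J^{2} \left(-4\right) = - 4 J^{2}$)
$\left(K{\left(3 \right)} + I\right)^{2} = \left(- 4 \cdot 3^{2} + 26\right)^{2} = \left(\left(-4\right) 9 + 26\right)^{2} = \left(-36 + 26\right)^{2} = \left(-10\right)^{2} = 100$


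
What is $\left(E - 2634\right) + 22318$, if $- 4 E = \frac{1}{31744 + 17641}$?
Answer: $\frac{3888377359}{197540} \approx 19684.0$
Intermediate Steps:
$E = - \frac{1}{197540}$ ($E = - \frac{1}{4 \left(31744 + 17641\right)} = - \frac{1}{4 \cdot 49385} = \left(- \frac{1}{4}\right) \frac{1}{49385} = - \frac{1}{197540} \approx -5.0623 \cdot 10^{-6}$)
$\left(E - 2634\right) + 22318 = \left(- \frac{1}{197540} - 2634\right) + 22318 = - \frac{520320361}{197540} + 22318 = \frac{3888377359}{197540}$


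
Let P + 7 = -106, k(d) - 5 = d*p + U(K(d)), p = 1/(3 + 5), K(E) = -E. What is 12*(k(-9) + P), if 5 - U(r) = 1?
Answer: -2523/2 ≈ -1261.5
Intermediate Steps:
U(r) = 4 (U(r) = 5 - 1*1 = 5 - 1 = 4)
p = ⅛ (p = 1/8 = ⅛ ≈ 0.12500)
k(d) = 9 + d/8 (k(d) = 5 + (d*(⅛) + 4) = 5 + (d/8 + 4) = 5 + (4 + d/8) = 9 + d/8)
P = -113 (P = -7 - 106 = -113)
12*(k(-9) + P) = 12*((9 + (⅛)*(-9)) - 113) = 12*((9 - 9/8) - 113) = 12*(63/8 - 113) = 12*(-841/8) = -2523/2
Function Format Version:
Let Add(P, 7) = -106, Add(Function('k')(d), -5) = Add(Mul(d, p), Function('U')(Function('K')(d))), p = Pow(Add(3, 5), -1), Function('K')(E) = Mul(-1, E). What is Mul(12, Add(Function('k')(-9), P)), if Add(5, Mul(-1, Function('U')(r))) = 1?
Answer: Rational(-2523, 2) ≈ -1261.5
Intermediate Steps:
Function('U')(r) = 4 (Function('U')(r) = Add(5, Mul(-1, 1)) = Add(5, -1) = 4)
p = Rational(1, 8) (p = Pow(8, -1) = Rational(1, 8) ≈ 0.12500)
Function('k')(d) = Add(9, Mul(Rational(1, 8), d)) (Function('k')(d) = Add(5, Add(Mul(d, Rational(1, 8)), 4)) = Add(5, Add(Mul(Rational(1, 8), d), 4)) = Add(5, Add(4, Mul(Rational(1, 8), d))) = Add(9, Mul(Rational(1, 8), d)))
P = -113 (P = Add(-7, -106) = -113)
Mul(12, Add(Function('k')(-9), P)) = Mul(12, Add(Add(9, Mul(Rational(1, 8), -9)), -113)) = Mul(12, Add(Add(9, Rational(-9, 8)), -113)) = Mul(12, Add(Rational(63, 8), -113)) = Mul(12, Rational(-841, 8)) = Rational(-2523, 2)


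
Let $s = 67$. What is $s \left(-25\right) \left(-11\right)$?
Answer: $18425$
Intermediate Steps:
$s \left(-25\right) \left(-11\right) = 67 \left(-25\right) \left(-11\right) = \left(-1675\right) \left(-11\right) = 18425$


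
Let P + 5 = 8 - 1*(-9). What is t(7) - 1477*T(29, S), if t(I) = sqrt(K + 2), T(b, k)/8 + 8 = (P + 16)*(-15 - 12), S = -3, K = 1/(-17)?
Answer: 9027424 + sqrt(561)/17 ≈ 9.0274e+6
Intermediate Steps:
K = -1/17 ≈ -0.058824
P = 12 (P = -5 + (8 - 1*(-9)) = -5 + (8 + 9) = -5 + 17 = 12)
T(b, k) = -6112 (T(b, k) = -64 + 8*((12 + 16)*(-15 - 12)) = -64 + 8*(28*(-27)) = -64 + 8*(-756) = -64 - 6048 = -6112)
t(I) = sqrt(561)/17 (t(I) = sqrt(-1/17 + 2) = sqrt(33/17) = sqrt(561)/17)
t(7) - 1477*T(29, S) = sqrt(561)/17 - 1477*(-6112) = sqrt(561)/17 + 9027424 = 9027424 + sqrt(561)/17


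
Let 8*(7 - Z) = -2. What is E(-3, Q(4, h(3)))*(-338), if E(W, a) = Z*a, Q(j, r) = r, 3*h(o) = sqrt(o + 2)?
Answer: -4901*sqrt(5)/6 ≈ -1826.5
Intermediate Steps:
Z = 29/4 (Z = 7 - 1/8*(-2) = 7 + 1/4 = 29/4 ≈ 7.2500)
h(o) = sqrt(2 + o)/3 (h(o) = sqrt(o + 2)/3 = sqrt(2 + o)/3)
E(W, a) = 29*a/4
E(-3, Q(4, h(3)))*(-338) = (29*(sqrt(2 + 3)/3)/4)*(-338) = (29*(sqrt(5)/3)/4)*(-338) = (29*sqrt(5)/12)*(-338) = -4901*sqrt(5)/6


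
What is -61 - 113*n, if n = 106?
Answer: -12039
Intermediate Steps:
-61 - 113*n = -61 - 113*106 = -61 - 11978 = -12039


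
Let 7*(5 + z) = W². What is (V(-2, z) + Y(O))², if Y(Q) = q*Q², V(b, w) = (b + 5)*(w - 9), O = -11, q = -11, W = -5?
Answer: 90935296/49 ≈ 1.8558e+6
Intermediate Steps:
z = -10/7 (z = -5 + (⅐)*(-5)² = -5 + (⅐)*25 = -5 + 25/7 = -10/7 ≈ -1.4286)
V(b, w) = (-9 + w)*(5 + b) (V(b, w) = (5 + b)*(-9 + w) = (-9 + w)*(5 + b))
Y(Q) = -11*Q²
(V(-2, z) + Y(O))² = ((-45 - 9*(-2) + 5*(-10/7) - 2*(-10/7)) - 11*(-11)²)² = ((-45 + 18 - 50/7 + 20/7) - 11*121)² = (-219/7 - 1331)² = (-9536/7)² = 90935296/49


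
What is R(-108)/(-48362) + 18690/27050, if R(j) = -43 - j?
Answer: 90212753/130819210 ≈ 0.68960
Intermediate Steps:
R(-108)/(-48362) + 18690/27050 = (-43 - 1*(-108))/(-48362) + 18690/27050 = (-43 + 108)*(-1/48362) + 18690*(1/27050) = 65*(-1/48362) + 1869/2705 = -65/48362 + 1869/2705 = 90212753/130819210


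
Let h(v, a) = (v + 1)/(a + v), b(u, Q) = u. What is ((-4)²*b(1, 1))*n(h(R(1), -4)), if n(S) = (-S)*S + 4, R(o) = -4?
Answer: 247/4 ≈ 61.750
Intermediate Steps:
h(v, a) = (1 + v)/(a + v)
n(S) = 4 - S² (n(S) = -S² + 4 = 4 - S²)
((-4)²*b(1, 1))*n(h(R(1), -4)) = ((-4)²*1)*(4 - ((1 - 4)/(-4 - 4))²) = (16*1)*(4 - (-3/(-8))²) = 16*(4 - (-⅛*(-3))²) = 16*(4 - (3/8)²) = 16*(4 - 1*9/64) = 16*(4 - 9/64) = 16*(247/64) = 247/4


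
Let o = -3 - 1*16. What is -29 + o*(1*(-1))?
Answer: -10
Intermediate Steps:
o = -19 (o = -3 - 16 = -19)
-29 + o*(1*(-1)) = -29 - 19*(-1) = -29 + 19 = -10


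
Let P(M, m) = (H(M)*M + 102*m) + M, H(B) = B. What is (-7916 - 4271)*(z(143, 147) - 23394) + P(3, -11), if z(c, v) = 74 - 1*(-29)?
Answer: 283846307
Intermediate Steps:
z(c, v) = 103 (z(c, v) = 74 + 29 = 103)
P(M, m) = M + M**2 + 102*m (P(M, m) = (M*M + 102*m) + M = (M**2 + 102*m) + M = M + M**2 + 102*m)
(-7916 - 4271)*(z(143, 147) - 23394) + P(3, -11) = (-7916 - 4271)*(103 - 23394) + (3 + 3**2 + 102*(-11)) = -12187*(-23291) + (3 + 9 - 1122) = 283847417 - 1110 = 283846307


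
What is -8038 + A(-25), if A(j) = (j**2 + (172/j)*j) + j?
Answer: -7266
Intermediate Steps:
A(j) = 172 + j + j**2 (A(j) = (j**2 + 172) + j = (172 + j**2) + j = 172 + j + j**2)
-8038 + A(-25) = -8038 + (172 - 25 + (-25)**2) = -8038 + (172 - 25 + 625) = -8038 + 772 = -7266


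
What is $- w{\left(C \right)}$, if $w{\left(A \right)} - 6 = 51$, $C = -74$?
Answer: $-57$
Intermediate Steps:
$w{\left(A \right)} = 57$ ($w{\left(A \right)} = 6 + 51 = 57$)
$- w{\left(C \right)} = \left(-1\right) 57 = -57$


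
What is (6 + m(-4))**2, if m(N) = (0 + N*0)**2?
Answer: 36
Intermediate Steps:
m(N) = 0 (m(N) = (0 + 0)**2 = 0**2 = 0)
(6 + m(-4))**2 = (6 + 0)**2 = 6**2 = 36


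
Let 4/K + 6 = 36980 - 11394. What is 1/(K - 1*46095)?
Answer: -6395/294777524 ≈ -2.1694e-5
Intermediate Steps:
K = 1/6395 (K = 4/(-6 + (36980 - 11394)) = 4/(-6 + 25586) = 4/25580 = 4*(1/25580) = 1/6395 ≈ 0.00015637)
1/(K - 1*46095) = 1/(1/6395 - 1*46095) = 1/(1/6395 - 46095) = 1/(-294777524/6395) = -6395/294777524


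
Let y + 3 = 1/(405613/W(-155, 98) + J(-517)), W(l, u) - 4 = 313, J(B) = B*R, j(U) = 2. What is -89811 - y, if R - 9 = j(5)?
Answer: -125476683811/1397166 ≈ -89808.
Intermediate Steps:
R = 11 (R = 9 + 2 = 11)
J(B) = 11*B (J(B) = B*11 = 11*B)
W(l, u) = 317 (W(l, u) = 4 + 313 = 317)
y = -4191815/1397166 (y = -3 + 1/(405613/317 + 11*(-517)) = -3 + 1/(405613*(1/317) - 5687) = -3 + 1/(405613/317 - 5687) = -3 + 1/(-1397166/317) = -3 - 317/1397166 = -4191815/1397166 ≈ -3.0002)
-89811 - y = -89811 - 1*(-4191815/1397166) = -89811 + 4191815/1397166 = -125476683811/1397166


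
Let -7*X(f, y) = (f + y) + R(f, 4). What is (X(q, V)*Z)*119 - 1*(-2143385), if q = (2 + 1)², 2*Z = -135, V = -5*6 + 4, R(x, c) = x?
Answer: 2134205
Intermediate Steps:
V = -26 (V = -30 + 4 = -26)
Z = -135/2 (Z = (½)*(-135) = -135/2 ≈ -67.500)
q = 9 (q = 3² = 9)
X(f, y) = -2*f/7 - y/7 (X(f, y) = -((f + y) + f)/7 = -(y + 2*f)/7 = -2*f/7 - y/7)
(X(q, V)*Z)*119 - 1*(-2143385) = ((-2/7*9 - ⅐*(-26))*(-135/2))*119 - 1*(-2143385) = ((-18/7 + 26/7)*(-135/2))*119 + 2143385 = ((8/7)*(-135/2))*119 + 2143385 = -540/7*119 + 2143385 = -9180 + 2143385 = 2134205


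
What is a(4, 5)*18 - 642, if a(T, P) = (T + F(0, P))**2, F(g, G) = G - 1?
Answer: 510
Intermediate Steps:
F(g, G) = -1 + G
a(T, P) = (-1 + P + T)**2 (a(T, P) = (T + (-1 + P))**2 = (-1 + P + T)**2)
a(4, 5)*18 - 642 = (-1 + 5 + 4)**2*18 - 642 = 8**2*18 - 642 = 64*18 - 642 = 1152 - 642 = 510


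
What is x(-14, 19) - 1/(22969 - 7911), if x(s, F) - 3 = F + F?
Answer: 617377/15058 ≈ 41.000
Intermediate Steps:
x(s, F) = 3 + 2*F (x(s, F) = 3 + (F + F) = 3 + 2*F)
x(-14, 19) - 1/(22969 - 7911) = (3 + 2*19) - 1/(22969 - 7911) = (3 + 38) - 1/15058 = 41 - 1*1/15058 = 41 - 1/15058 = 617377/15058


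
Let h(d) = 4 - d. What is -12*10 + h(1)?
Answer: -117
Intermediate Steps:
-12*10 + h(1) = -12*10 + (4 - 1*1) = -120 + (4 - 1) = -120 + 3 = -117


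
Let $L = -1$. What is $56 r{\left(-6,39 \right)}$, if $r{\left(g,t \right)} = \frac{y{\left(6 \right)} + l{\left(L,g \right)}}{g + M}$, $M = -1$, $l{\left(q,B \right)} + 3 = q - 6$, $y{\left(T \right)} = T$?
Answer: $32$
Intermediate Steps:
$l{\left(q,B \right)} = -9 + q$ ($l{\left(q,B \right)} = -3 + \left(q - 6\right) = -3 + \left(-6 + q\right) = -9 + q$)
$r{\left(g,t \right)} = - \frac{4}{-1 + g}$ ($r{\left(g,t \right)} = \frac{6 - 10}{g - 1} = \frac{6 - 10}{-1 + g} = - \frac{4}{-1 + g}$)
$56 r{\left(-6,39 \right)} = 56 \left(- \frac{4}{-1 - 6}\right) = 56 \left(- \frac{4}{-7}\right) = 56 \left(\left(-4\right) \left(- \frac{1}{7}\right)\right) = 56 \cdot \frac{4}{7} = 32$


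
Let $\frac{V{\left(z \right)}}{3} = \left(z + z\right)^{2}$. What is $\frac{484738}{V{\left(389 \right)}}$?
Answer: $\frac{242369}{907926} \approx 0.26695$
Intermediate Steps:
$V{\left(z \right)} = 12 z^{2}$ ($V{\left(z \right)} = 3 \left(z + z\right)^{2} = 3 \left(2 z\right)^{2} = 3 \cdot 4 z^{2} = 12 z^{2}$)
$\frac{484738}{V{\left(389 \right)}} = \frac{484738}{12 \cdot 389^{2}} = \frac{484738}{12 \cdot 151321} = \frac{484738}{1815852} = 484738 \cdot \frac{1}{1815852} = \frac{242369}{907926}$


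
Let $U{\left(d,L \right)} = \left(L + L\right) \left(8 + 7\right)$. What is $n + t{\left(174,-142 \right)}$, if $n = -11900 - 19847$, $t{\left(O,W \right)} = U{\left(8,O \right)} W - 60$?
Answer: $-773047$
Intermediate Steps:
$U{\left(d,L \right)} = 30 L$ ($U{\left(d,L \right)} = 2 L 15 = 30 L$)
$t{\left(O,W \right)} = -60 + 30 O W$ ($t{\left(O,W \right)} = 30 O W - 60 = -60 + 30 O W$)
$n = -31747$ ($n = -11900 - 19847 = -31747$)
$n + t{\left(174,-142 \right)} = -31747 + \left(-60 + 30 \cdot 174 \left(-142\right)\right) = -31747 - 741300 = -773047$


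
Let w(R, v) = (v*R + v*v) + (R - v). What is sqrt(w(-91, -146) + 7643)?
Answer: 30*sqrt(47) ≈ 205.67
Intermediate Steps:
w(R, v) = R + v**2 - v + R*v (w(R, v) = (R*v + v**2) + (R - v) = (v**2 + R*v) + (R - v) = R + v**2 - v + R*v)
sqrt(w(-91, -146) + 7643) = sqrt((-91 + (-146)**2 - 1*(-146) - 91*(-146)) + 7643) = sqrt((-91 + 21316 + 146 + 13286) + 7643) = sqrt(34657 + 7643) = sqrt(42300) = 30*sqrt(47)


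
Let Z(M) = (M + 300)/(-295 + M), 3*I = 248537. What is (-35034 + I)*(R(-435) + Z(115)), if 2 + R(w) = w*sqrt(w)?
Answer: -22232425/108 - 20798075*I*sqrt(435) ≈ -2.0586e+5 - 4.3378e+8*I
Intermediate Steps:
I = 248537/3 (I = (1/3)*248537 = 248537/3 ≈ 82846.)
Z(M) = (300 + M)/(-295 + M)
R(w) = -2 + w**(3/2) (R(w) = -2 + w*sqrt(w) = -2 + w**(3/2))
(-35034 + I)*(R(-435) + Z(115)) = (-35034 + 248537/3)*((-2 + (-435)**(3/2)) + (300 + 115)/(-295 + 115)) = 143435*((-2 - 435*I*sqrt(435)) + 415/(-180))/3 = 143435*((-2 - 435*I*sqrt(435)) - 1/180*415)/3 = 143435*((-2 - 435*I*sqrt(435)) - 83/36)/3 = 143435*(-155/36 - 435*I*sqrt(435))/3 = -22232425/108 - 20798075*I*sqrt(435)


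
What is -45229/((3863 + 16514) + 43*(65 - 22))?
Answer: -45229/22226 ≈ -2.0350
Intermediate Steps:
-45229/((3863 + 16514) + 43*(65 - 22)) = -45229/(20377 + 43*43) = -45229/(20377 + 1849) = -45229/22226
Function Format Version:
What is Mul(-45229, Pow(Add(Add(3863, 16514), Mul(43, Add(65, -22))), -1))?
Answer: Rational(-45229, 22226) ≈ -2.0350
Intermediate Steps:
Mul(-45229, Pow(Add(Add(3863, 16514), Mul(43, Add(65, -22))), -1)) = Mul(-45229, Pow(Add(20377, Mul(43, 43)), -1)) = Mul(-45229, Pow(Add(20377, 1849), -1)) = Mul(-45229, Pow(22226, -1)) = Mul(-45229, Rational(1, 22226)) = Rational(-45229, 22226)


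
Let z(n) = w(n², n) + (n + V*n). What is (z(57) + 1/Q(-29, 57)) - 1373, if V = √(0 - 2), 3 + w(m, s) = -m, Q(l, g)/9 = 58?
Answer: -2384495/522 + 57*I*√2 ≈ -4568.0 + 80.61*I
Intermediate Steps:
Q(l, g) = 522 (Q(l, g) = 9*58 = 522)
w(m, s) = -3 - m
V = I*√2 (V = √(-2) = I*√2 ≈ 1.4142*I)
z(n) = -3 + n - n² + I*n*√2 (z(n) = (-3 - n²) + (n + (I*√2)*n) = (-3 - n²) + (n + I*n*√2) = -3 + n - n² + I*n*√2)
(z(57) + 1/Q(-29, 57)) - 1373 = ((-3 + 57 - 1*57² + I*57*√2) + 1/522) - 1373 = ((-3 + 57 - 1*3249 + 57*I*√2) + 1/522) - 1373 = ((-3 + 57 - 3249 + 57*I*√2) + 1/522) - 1373 = ((-3195 + 57*I*√2) + 1/522) - 1373 = (-1667789/522 + 57*I*√2) - 1373 = -2384495/522 + 57*I*√2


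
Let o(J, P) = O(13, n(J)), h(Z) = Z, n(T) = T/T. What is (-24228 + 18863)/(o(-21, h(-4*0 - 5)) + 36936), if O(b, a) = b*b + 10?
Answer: -1073/7423 ≈ -0.14455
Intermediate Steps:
n(T) = 1
O(b, a) = 10 + b**2 (O(b, a) = b**2 + 10 = 10 + b**2)
o(J, P) = 179 (o(J, P) = 10 + 13**2 = 10 + 169 = 179)
(-24228 + 18863)/(o(-21, h(-4*0 - 5)) + 36936) = (-24228 + 18863)/(179 + 36936) = -5365/37115 = -5365*1/37115 = -1073/7423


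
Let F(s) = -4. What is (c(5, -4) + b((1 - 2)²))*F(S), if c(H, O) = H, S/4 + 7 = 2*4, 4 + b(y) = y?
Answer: -8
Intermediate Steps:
b(y) = -4 + y
S = 4 (S = -28 + 4*(2*4) = -28 + 4*8 = -28 + 32 = 4)
(c(5, -4) + b((1 - 2)²))*F(S) = (5 + (-4 + (1 - 2)²))*(-4) = (5 + (-4 + (-1)²))*(-4) = (5 + (-4 + 1))*(-4) = (5 - 3)*(-4) = 2*(-4) = -8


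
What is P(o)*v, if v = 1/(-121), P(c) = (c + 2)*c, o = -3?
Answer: -3/121 ≈ -0.024793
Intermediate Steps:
P(c) = c*(2 + c) (P(c) = (2 + c)*c = c*(2 + c))
v = -1/121 ≈ -0.0082645
P(o)*v = -3*(2 - 3)*(-1/121) = -3*(-1)*(-1/121) = 3*(-1/121) = -3/121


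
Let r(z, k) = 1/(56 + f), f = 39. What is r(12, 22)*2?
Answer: 2/95 ≈ 0.021053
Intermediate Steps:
r(z, k) = 1/95 (r(z, k) = 1/(56 + 39) = 1/95)
r(12, 22)*2 = (1/95)*2 = 2/95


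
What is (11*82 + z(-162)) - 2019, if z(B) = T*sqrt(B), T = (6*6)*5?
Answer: -1117 + 1620*I*sqrt(2) ≈ -1117.0 + 2291.0*I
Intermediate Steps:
T = 180 (T = 36*5 = 180)
z(B) = 180*sqrt(B)
(11*82 + z(-162)) - 2019 = (11*82 + 180*sqrt(-162)) - 2019 = (902 + 180*(9*I*sqrt(2))) - 2019 = (902 + 1620*I*sqrt(2)) - 2019 = -1117 + 1620*I*sqrt(2)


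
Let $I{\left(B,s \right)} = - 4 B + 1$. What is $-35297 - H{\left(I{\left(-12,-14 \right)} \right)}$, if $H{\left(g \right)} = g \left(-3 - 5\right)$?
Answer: $-34905$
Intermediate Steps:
$I{\left(B,s \right)} = 1 - 4 B$
$H{\left(g \right)} = - 8 g$ ($H{\left(g \right)} = g \left(-8\right) = - 8 g$)
$-35297 - H{\left(I{\left(-12,-14 \right)} \right)} = -35297 - - 8 \left(1 - -48\right) = -35297 - - 8 \left(1 + 48\right) = -35297 - \left(-8\right) 49 = -35297 - -392 = -35297 + 392 = -34905$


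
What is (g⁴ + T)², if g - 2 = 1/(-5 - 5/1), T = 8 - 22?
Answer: 93683041/100000000 ≈ 0.93683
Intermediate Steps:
T = -14
g = 19/10 (g = 2 + 1/(-5 - 5/1) = 2 + 1/(-5 - 5*1) = 2 + 1/(-5 - 5) = 2 + 1/(-10) = 2 - ⅒ = 19/10 ≈ 1.9000)
(g⁴ + T)² = ((19/10)⁴ - 14)² = (130321/10000 - 14)² = (-9679/10000)² = 93683041/100000000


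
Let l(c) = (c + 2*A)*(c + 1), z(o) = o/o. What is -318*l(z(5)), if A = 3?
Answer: -4452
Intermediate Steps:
z(o) = 1
l(c) = (1 + c)*(6 + c) (l(c) = (c + 2*3)*(c + 1) = (c + 6)*(1 + c) = (6 + c)*(1 + c) = (1 + c)*(6 + c))
-318*l(z(5)) = -318*(6 + 1**2 + 7*1) = -318*(6 + 1 + 7) = -318*14 = -4452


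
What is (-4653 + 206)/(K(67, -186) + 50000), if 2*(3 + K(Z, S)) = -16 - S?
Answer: -4447/50082 ≈ -0.088794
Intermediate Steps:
K(Z, S) = -11 - S/2 (K(Z, S) = -3 + (-16 - S)/2 = -3 + (-8 - S/2) = -11 - S/2)
(-4653 + 206)/(K(67, -186) + 50000) = (-4653 + 206)/((-11 - ½*(-186)) + 50000) = -4447/((-11 + 93) + 50000) = -4447/(82 + 50000) = -4447/50082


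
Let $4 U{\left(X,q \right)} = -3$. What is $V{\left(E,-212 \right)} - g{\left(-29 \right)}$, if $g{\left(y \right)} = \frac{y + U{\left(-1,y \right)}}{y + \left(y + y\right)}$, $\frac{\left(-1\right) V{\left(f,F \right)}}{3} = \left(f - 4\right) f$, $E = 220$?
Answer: $- \frac{49610999}{348} \approx -1.4256 \cdot 10^{5}$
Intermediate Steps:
$V{\left(f,F \right)} = - 3 f \left(-4 + f\right)$ ($V{\left(f,F \right)} = - 3 \left(f - 4\right) f = - 3 \left(-4 + f\right) f = - 3 f \left(-4 + f\right)$)
$U{\left(X,q \right)} = - \frac{3}{4}$ ($U{\left(X,q \right)} = \frac{1}{4} \left(-3\right) = - \frac{3}{4}$)
$g{\left(y \right)} = \frac{- \frac{3}{4} + y}{3 y}$ ($g{\left(y \right)} = \frac{y - \frac{3}{4}}{y + \left(y + y\right)} = \frac{- \frac{3}{4} + y}{y + 2 y} = \frac{- \frac{3}{4} + y}{3 y}$)
$V{\left(E,-212 \right)} - g{\left(-29 \right)} = 3 \cdot 220 \left(4 - 220\right) - \frac{-3 + 4 \left(-29\right)}{12 \left(-29\right)} = 3 \cdot 220 \left(4 - 220\right) - \frac{1}{12} \left(- \frac{1}{29}\right) \left(-3 - 116\right) = 3 \cdot 220 \left(-216\right) - \frac{1}{12} \left(- \frac{1}{29}\right) \left(-119\right) = -142560 - \frac{119}{348} = - \frac{49610999}{348}$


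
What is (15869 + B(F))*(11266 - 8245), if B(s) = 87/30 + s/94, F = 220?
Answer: 22539357753/470 ≈ 4.7956e+7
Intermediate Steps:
B(s) = 29/10 + s/94 (B(s) = 87*(1/30) + s*(1/94) = 29/10 + s/94)
(15869 + B(F))*(11266 - 8245) = (15869 + (29/10 + (1/94)*220))*(11266 - 8245) = (15869 + (29/10 + 110/47))*3021 = (15869 + 2463/470)*3021 = (7460893/470)*3021 = 22539357753/470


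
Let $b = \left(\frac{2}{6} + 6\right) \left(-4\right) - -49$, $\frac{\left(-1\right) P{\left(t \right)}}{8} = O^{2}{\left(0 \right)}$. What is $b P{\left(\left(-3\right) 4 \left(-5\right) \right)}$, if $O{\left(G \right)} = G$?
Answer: $0$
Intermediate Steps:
$P{\left(t \right)} = 0$ ($P{\left(t \right)} = - 8 \cdot 0^{2} = \left(-8\right) 0 = 0$)
$b = \frac{71}{3}$ ($b = \left(2 \cdot \frac{1}{6} + 6\right) \left(-4\right) + 49 = \left(\frac{1}{3} + 6\right) \left(-4\right) + 49 = \frac{19}{3} \left(-4\right) + 49 = - \frac{76}{3} + 49 = \frac{71}{3} \approx 23.667$)
$b P{\left(\left(-3\right) 4 \left(-5\right) \right)} = \frac{71}{3} \cdot 0 = 0$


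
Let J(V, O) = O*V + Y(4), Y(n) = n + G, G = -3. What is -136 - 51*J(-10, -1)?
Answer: -697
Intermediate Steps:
Y(n) = -3 + n (Y(n) = n - 3 = -3 + n)
J(V, O) = 1 + O*V (J(V, O) = O*V + (-3 + 4) = O*V + 1 = 1 + O*V)
-136 - 51*J(-10, -1) = -136 - 51*(1 - 1*(-10)) = -136 - 51*(1 + 10) = -136 - 51*11 = -136 - 561 = -697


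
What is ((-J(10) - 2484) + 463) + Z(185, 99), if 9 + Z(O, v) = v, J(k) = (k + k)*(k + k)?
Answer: -2331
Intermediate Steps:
J(k) = 4*k**2 (J(k) = (2*k)*(2*k) = 4*k**2)
Z(O, v) = -9 + v
((-J(10) - 2484) + 463) + Z(185, 99) = ((-4*10**2 - 2484) + 463) + (-9 + 99) = ((-4*100 - 2484) + 463) + 90 = ((-1*400 - 2484) + 463) + 90 = ((-400 - 2484) + 463) + 90 = (-2884 + 463) + 90 = -2421 + 90 = -2331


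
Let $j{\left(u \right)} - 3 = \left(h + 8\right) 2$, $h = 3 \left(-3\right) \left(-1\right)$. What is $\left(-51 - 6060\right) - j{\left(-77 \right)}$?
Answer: $-6148$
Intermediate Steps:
$h = 9$ ($h = \left(-9\right) \left(-1\right) = 9$)
$j{\left(u \right)} = 37$ ($j{\left(u \right)} = 3 + \left(9 + 8\right) 2 = 3 + 17 \cdot 2 = 3 + 34 = 37$)
$\left(-51 - 6060\right) - j{\left(-77 \right)} = \left(-51 - 6060\right) - 37 = -6111 - 37 = -6148$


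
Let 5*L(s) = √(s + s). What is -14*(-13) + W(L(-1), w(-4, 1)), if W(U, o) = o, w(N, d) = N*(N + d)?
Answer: 194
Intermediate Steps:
L(s) = √2*√s/5 (L(s) = √(s + s)/5 = √(2*s)/5 = (√2*√s)/5 = √2*√s/5)
-14*(-13) + W(L(-1), w(-4, 1)) = -14*(-13) - 4*(-4 + 1) = 182 - 4*(-3) = 182 + 12 = 194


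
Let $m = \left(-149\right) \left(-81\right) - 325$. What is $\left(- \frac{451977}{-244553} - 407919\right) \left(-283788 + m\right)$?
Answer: $\frac{27138392122542120}{244553} \approx 1.1097 \cdot 10^{11}$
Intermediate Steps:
$m = 11744$ ($m = 12069 - 325 = 11744$)
$\left(- \frac{451977}{-244553} - 407919\right) \left(-283788 + m\right) = \left(- \frac{451977}{-244553} - 407919\right) \left(-283788 + 11744\right) = \left(\left(-451977\right) \left(- \frac{1}{244553}\right) - 407919\right) \left(-272044\right) = \left(\frac{451977}{244553} - 407919\right) \left(-272044\right) = \left(- \frac{99757363230}{244553}\right) \left(-272044\right) = \frac{27138392122542120}{244553}$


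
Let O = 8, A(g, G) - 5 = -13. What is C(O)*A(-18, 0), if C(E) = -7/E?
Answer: 7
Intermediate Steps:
A(g, G) = -8 (A(g, G) = 5 - 13 = -8)
C(O)*A(-18, 0) = -7/8*(-8) = 7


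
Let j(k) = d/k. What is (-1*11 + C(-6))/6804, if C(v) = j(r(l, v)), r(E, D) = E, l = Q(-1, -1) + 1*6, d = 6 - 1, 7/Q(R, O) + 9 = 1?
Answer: -137/92988 ≈ -0.0014733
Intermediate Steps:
Q(R, O) = -7/8 (Q(R, O) = 7/(-9 + 1) = 7/(-8) = 7*(-⅛) = -7/8)
d = 5
l = 41/8 (l = -7/8 + 1*6 = -7/8 + 6 = 41/8 ≈ 5.1250)
j(k) = 5/k
C(v) = 40/41 (C(v) = 5/(41/8) = 5*(8/41) = 40/41)
(-1*11 + C(-6))/6804 = (-1*11 + 40/41)/6804 = (-11 + 40/41)*(1/6804) = -411/41*1/6804 = -137/92988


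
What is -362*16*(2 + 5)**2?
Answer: -283808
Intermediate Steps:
-362*16*(2 + 5)**2 = -362*(-4*7)**2 = -362*(-28)**2 = -362*784 = -283808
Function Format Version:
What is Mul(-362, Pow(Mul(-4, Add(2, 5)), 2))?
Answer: -283808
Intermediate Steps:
Mul(-362, Pow(Mul(-4, Add(2, 5)), 2)) = Mul(-362, Pow(Mul(-4, 7), 2)) = Mul(-362, Pow(-28, 2)) = Mul(-362, 784) = -283808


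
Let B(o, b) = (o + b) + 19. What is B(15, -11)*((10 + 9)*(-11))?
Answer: -4807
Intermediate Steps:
B(o, b) = 19 + b + o (B(o, b) = (b + o) + 19 = 19 + b + o)
B(15, -11)*((10 + 9)*(-11)) = (19 - 11 + 15)*((10 + 9)*(-11)) = 23*(19*(-11)) = 23*(-209) = -4807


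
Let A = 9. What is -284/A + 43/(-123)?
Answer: -11773/369 ≈ -31.905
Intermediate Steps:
-284/A + 43/(-123) = -284/9 + 43/(-123) = -284*⅑ + 43*(-1/123) = -284/9 - 43/123 = -11773/369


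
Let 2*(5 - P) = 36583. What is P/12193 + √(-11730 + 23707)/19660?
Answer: -36573/24386 + √11977/19660 ≈ -1.4942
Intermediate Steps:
P = -36573/2 (P = 5 - ½*36583 = 5 - 36583/2 = -36573/2 ≈ -18287.)
P/12193 + √(-11730 + 23707)/19660 = -36573/2/12193 + √(-11730 + 23707)/19660 = -36573/2*1/12193 + √11977*(1/19660) = -36573/24386 + √11977/19660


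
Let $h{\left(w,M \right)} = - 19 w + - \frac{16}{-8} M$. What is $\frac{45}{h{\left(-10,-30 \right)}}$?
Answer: $\frac{9}{26} \approx 0.34615$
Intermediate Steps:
$h{\left(w,M \right)} = - 19 w + 2 M$ ($h{\left(w,M \right)} = - 19 w + \left(-16\right) \left(- \frac{1}{8}\right) M = - 19 w + 2 M$)
$\frac{45}{h{\left(-10,-30 \right)}} = \frac{45}{\left(-19\right) \left(-10\right) + 2 \left(-30\right)} = \frac{45}{190 - 60} = \frac{45}{130} = 45 \cdot \frac{1}{130} = \frac{9}{26}$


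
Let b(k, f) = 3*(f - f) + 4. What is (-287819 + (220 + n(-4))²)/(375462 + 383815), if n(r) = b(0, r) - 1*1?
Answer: -238090/759277 ≈ -0.31357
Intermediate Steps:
b(k, f) = 4 (b(k, f) = 3*0 + 4 = 0 + 4 = 4)
n(r) = 3 (n(r) = 4 - 1*1 = 4 - 1 = 3)
(-287819 + (220 + n(-4))²)/(375462 + 383815) = (-287819 + (220 + 3)²)/(375462 + 383815) = (-287819 + 223²)/759277 = (-287819 + 49729)*(1/759277) = -238090*1/759277 = -238090/759277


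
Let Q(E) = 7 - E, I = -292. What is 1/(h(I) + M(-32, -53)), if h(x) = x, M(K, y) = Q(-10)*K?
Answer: -1/836 ≈ -0.0011962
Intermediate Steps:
M(K, y) = 17*K (M(K, y) = (7 - 1*(-10))*K = (7 + 10)*K = 17*K)
1/(h(I) + M(-32, -53)) = 1/(-292 + 17*(-32)) = 1/(-292 - 544) = 1/(-836) = -1/836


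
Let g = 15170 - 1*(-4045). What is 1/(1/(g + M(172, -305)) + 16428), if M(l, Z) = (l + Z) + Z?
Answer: 18777/308468557 ≈ 6.0872e-5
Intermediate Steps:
M(l, Z) = l + 2*Z (M(l, Z) = (Z + l) + Z = l + 2*Z)
g = 19215 (g = 15170 + 4045 = 19215)
1/(1/(g + M(172, -305)) + 16428) = 1/(1/(19215 + (172 + 2*(-305))) + 16428) = 1/(1/(19215 + (172 - 610)) + 16428) = 1/(1/(19215 - 438) + 16428) = 1/(1/18777 + 16428) = 1/(308468557/18777) = 18777/308468557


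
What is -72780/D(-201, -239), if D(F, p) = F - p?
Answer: -36390/19 ≈ -1915.3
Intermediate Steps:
-72780/D(-201, -239) = -72780/(-201 - 1*(-239)) = -72780/(-201 + 239) = -72780/38 = -72780*1/38 = -36390/19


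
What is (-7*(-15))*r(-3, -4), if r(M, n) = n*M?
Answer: 1260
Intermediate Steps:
r(M, n) = M*n
(-7*(-15))*r(-3, -4) = (-7*(-15))*(-3*(-4)) = 105*12 = 1260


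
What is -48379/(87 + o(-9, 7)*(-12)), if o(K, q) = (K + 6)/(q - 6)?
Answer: -48379/123 ≈ -393.33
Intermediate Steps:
o(K, q) = (6 + K)/(-6 + q)
-48379/(87 + o(-9, 7)*(-12)) = -48379/(87 + ((6 - 9)/(-6 + 7))*(-12)) = -48379/(87 + (-3/1)*(-12)) = -48379/(87 + (1*(-3))*(-12)) = -48379/(87 - 3*(-12)) = -48379/(87 + 36) = -48379/123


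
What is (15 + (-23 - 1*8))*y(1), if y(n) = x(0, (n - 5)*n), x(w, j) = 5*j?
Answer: 320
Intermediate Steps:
y(n) = 5*n*(-5 + n) (y(n) = 5*((n - 5)*n) = 5*((-5 + n)*n) = 5*(n*(-5 + n)) = 5*n*(-5 + n))
(15 + (-23 - 1*8))*y(1) = (15 + (-23 - 1*8))*(5*1*(-5 + 1)) = (15 + (-23 - 8))*(5*1*(-4)) = (15 - 31)*(-20) = -16*(-20) = 320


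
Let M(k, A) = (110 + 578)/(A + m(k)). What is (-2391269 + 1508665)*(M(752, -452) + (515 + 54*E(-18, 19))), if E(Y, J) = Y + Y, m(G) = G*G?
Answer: 178166551961620/141263 ≈ 1.2612e+9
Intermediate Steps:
m(G) = G**2
M(k, A) = 688/(A + k**2) (M(k, A) = (110 + 578)/(A + k**2) = 688/(A + k**2))
E(Y, J) = 2*Y
(-2391269 + 1508665)*(M(752, -452) + (515 + 54*E(-18, 19))) = (-2391269 + 1508665)*(688/(-452 + 752**2) + (515 + 54*(2*(-18)))) = -882604*(688/(-452 + 565504) + (515 + 54*(-36))) = -882604*(688/565052 + (515 - 1944)) = -882604*(688*(1/565052) - 1429) = -882604*(172/141263 - 1429) = -882604*(-201864655/141263) = 178166551961620/141263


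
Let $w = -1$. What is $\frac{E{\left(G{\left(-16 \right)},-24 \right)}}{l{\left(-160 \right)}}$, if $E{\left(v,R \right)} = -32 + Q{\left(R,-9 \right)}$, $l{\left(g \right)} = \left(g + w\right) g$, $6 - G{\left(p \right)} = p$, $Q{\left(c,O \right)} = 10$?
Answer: $- \frac{11}{12880} \approx -0.00085404$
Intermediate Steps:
$G{\left(p \right)} = 6 - p$
$l{\left(g \right)} = g \left(-1 + g\right)$ ($l{\left(g \right)} = \left(g - 1\right) g = \left(-1 + g\right) g = g \left(-1 + g\right)$)
$E{\left(v,R \right)} = -22$ ($E{\left(v,R \right)} = -32 + 10 = -22$)
$\frac{E{\left(G{\left(-16 \right)},-24 \right)}}{l{\left(-160 \right)}} = - \frac{22}{\left(-160\right) \left(-1 - 160\right)} = - \frac{22}{\left(-160\right) \left(-161\right)} = - \frac{22}{25760} = \left(-22\right) \frac{1}{25760} = - \frac{11}{12880}$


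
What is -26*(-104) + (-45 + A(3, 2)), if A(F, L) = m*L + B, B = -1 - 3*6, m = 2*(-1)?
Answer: 2636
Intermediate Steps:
m = -2
B = -19 (B = -1 - 18 = -19)
A(F, L) = -19 - 2*L (A(F, L) = -2*L - 19 = -19 - 2*L)
-26*(-104) + (-45 + A(3, 2)) = -26*(-104) + (-45 + (-19 - 2*2)) = 2704 + (-45 + (-19 - 4)) = 2704 + (-45 - 23) = 2704 - 68 = 2636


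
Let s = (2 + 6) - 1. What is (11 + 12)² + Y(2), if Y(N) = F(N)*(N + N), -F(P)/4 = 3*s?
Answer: 193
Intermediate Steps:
s = 7 (s = 8 - 1 = 7)
F(P) = -84 (F(P) = -12*7 = -4*21 = -84)
Y(N) = -168*N (Y(N) = -84*(N + N) = -168*N)
(11 + 12)² + Y(2) = (11 + 12)² - 168*2 = 23² - 336 = 529 - 336 = 193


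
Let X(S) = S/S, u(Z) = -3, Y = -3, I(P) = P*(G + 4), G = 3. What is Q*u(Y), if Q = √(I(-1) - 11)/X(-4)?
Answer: -9*I*√2 ≈ -12.728*I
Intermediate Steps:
I(P) = 7*P (I(P) = P*(3 + 4) = P*7 = 7*P)
X(S) = 1
Q = 3*I*√2 (Q = √(7*(-1) - 11)/1 = √(-7 - 11)*1 = √(-18)*1 = (3*I*√2)*1 = 3*I*√2 ≈ 4.2426*I)
Q*u(Y) = (3*I*√2)*(-3) = -9*I*√2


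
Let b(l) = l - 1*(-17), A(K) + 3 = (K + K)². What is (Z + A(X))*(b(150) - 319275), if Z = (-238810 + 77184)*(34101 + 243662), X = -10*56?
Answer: 14325545755449028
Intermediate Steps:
X = -560
A(K) = -3 + 4*K² (A(K) = -3 + (K + K)² = -3 + (2*K)² = -3 + 4*K²)
b(l) = 17 + l (b(l) = l + 17 = 17 + l)
Z = -44893722638 (Z = -161626*277763 = -44893722638)
(Z + A(X))*(b(150) - 319275) = (-44893722638 + (-3 + 4*(-560)²))*((17 + 150) - 319275) = (-44893722638 + (-3 + 4*313600))*(167 - 319275) = (-44893722638 + (-3 + 1254400))*(-319108) = (-44893722638 + 1254397)*(-319108) = -44892468241*(-319108) = 14325545755449028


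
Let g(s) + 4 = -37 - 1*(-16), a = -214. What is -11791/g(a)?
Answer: 11791/25 ≈ 471.64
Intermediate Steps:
g(s) = -25 (g(s) = -4 + (-37 - 1*(-16)) = -4 + (-37 + 16) = -4 - 21 = -25)
-11791/g(a) = -11791/(-25) = -11791*(-1/25) = 11791/25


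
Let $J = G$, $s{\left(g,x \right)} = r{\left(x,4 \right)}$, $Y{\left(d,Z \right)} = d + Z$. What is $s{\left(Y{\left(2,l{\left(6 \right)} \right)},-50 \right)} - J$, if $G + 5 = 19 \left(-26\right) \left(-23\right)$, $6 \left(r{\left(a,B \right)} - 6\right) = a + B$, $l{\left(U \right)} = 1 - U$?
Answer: $- \frac{34076}{3} \approx -11359.0$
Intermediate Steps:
$Y{\left(d,Z \right)} = Z + d$
$r{\left(a,B \right)} = 6 + \frac{B}{6} + \frac{a}{6}$ ($r{\left(a,B \right)} = 6 + \frac{a + B}{6} = 6 + \frac{B + a}{6} = 6 + \left(\frac{B}{6} + \frac{a}{6}\right) = 6 + \frac{B}{6} + \frac{a}{6}$)
$s{\left(g,x \right)} = \frac{20}{3} + \frac{x}{6}$ ($s{\left(g,x \right)} = 6 + \frac{1}{6} \cdot 4 + \frac{x}{6} = 6 + \frac{2}{3} + \frac{x}{6} = \frac{20}{3} + \frac{x}{6}$)
$G = 11357$ ($G = -5 + 19 \left(-26\right) \left(-23\right) = -5 - -11362 = -5 + 11362 = 11357$)
$J = 11357$
$s{\left(Y{\left(2,l{\left(6 \right)} \right)},-50 \right)} - J = \left(\frac{20}{3} + \frac{1}{6} \left(-50\right)\right) - 11357 = \left(\frac{20}{3} - \frac{25}{3}\right) - 11357 = - \frac{5}{3} - 11357 = - \frac{34076}{3}$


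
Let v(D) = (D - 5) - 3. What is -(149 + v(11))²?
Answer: -23104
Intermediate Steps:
v(D) = -8 + D (v(D) = (-5 + D) - 3 = -8 + D)
-(149 + v(11))² = -(149 + (-8 + 11))² = -(149 + 3)² = -1*152² = -1*23104 = -23104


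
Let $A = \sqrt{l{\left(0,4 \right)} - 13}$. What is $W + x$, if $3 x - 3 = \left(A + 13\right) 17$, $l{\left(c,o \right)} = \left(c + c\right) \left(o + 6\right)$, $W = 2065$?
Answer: $\frac{6419}{3} + \frac{17 i \sqrt{13}}{3} \approx 2139.7 + 20.431 i$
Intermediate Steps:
$l{\left(c,o \right)} = 2 c \left(6 + o\right)$
$A = i \sqrt{13}$ ($A = \sqrt{2 \cdot 0 \left(6 + 4\right) - 13} = \sqrt{2 \cdot 0 \cdot 10 - 13} = \sqrt{0 - 13} = \sqrt{-13} = i \sqrt{13} \approx 3.6056 i$)
$x = \frac{224}{3} + \frac{17 i \sqrt{13}}{3}$ ($x = 1 + \frac{\left(i \sqrt{13} + 13\right) 17}{3} = 1 + \frac{\left(13 + i \sqrt{13}\right) 17}{3} = 1 + \frac{221 + 17 i \sqrt{13}}{3} = 1 + \left(\frac{221}{3} + \frac{17 i \sqrt{13}}{3}\right) = \frac{224}{3} + \frac{17 i \sqrt{13}}{3} \approx 74.667 + 20.431 i$)
$W + x = 2065 + \left(\frac{224}{3} + \frac{17 i \sqrt{13}}{3}\right) = \frac{6419}{3} + \frac{17 i \sqrt{13}}{3}$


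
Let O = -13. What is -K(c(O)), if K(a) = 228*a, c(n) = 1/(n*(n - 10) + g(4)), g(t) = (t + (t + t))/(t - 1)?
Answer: -76/101 ≈ -0.75247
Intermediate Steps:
g(t) = 3*t/(-1 + t) (g(t) = (t + 2*t)/(-1 + t) = (3*t)/(-1 + t) = 3*t/(-1 + t))
c(n) = 1/(4 + n*(-10 + n)) (c(n) = 1/(n*(n - 10) + 3*4/(-1 + 4)) = 1/(n*(-10 + n) + 3*4/3) = 1/(n*(-10 + n) + 3*4*(⅓)) = 1/(n*(-10 + n) + 4) = 1/(4 + n*(-10 + n)))
-K(c(O)) = -228/(4 + (-13)² - 10*(-13)) = -228/(4 + 169 + 130) = -228/303 = -1*76/101 = -76/101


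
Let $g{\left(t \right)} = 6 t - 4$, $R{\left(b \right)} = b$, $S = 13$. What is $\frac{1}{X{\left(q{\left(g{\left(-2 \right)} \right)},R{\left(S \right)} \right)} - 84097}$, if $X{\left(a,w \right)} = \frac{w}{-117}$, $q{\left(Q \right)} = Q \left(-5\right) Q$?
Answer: $- \frac{9}{756874} \approx -1.1891 \cdot 10^{-5}$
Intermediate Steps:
$g{\left(t \right)} = -4 + 6 t$
$q{\left(Q \right)} = - 5 Q^{2}$ ($q{\left(Q \right)} = - 5 Q Q = - 5 Q^{2}$)
$X{\left(a,w \right)} = - \frac{w}{117}$ ($X{\left(a,w \right)} = w \left(- \frac{1}{117}\right) = - \frac{w}{117}$)
$\frac{1}{X{\left(q{\left(g{\left(-2 \right)} \right)},R{\left(S \right)} \right)} - 84097} = \frac{1}{\left(- \frac{1}{117}\right) 13 - 84097} = \frac{1}{- \frac{1}{9} - 84097} = \frac{1}{- \frac{756874}{9}} = - \frac{9}{756874}$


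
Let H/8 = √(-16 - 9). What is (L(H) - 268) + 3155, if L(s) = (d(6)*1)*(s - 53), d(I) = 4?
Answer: 2675 + 160*I ≈ 2675.0 + 160.0*I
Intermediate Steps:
H = 40*I (H = 8*√(-16 - 9) = 8*√(-25) = 8*(5*I) = 40*I ≈ 40.0*I)
L(s) = -212 + 4*s (L(s) = (4*1)*(s - 53) = 4*(-53 + s) = -212 + 4*s)
(L(H) - 268) + 3155 = ((-212 + 4*(40*I)) - 268) + 3155 = ((-212 + 160*I) - 268) + 3155 = (-480 + 160*I) + 3155 = 2675 + 160*I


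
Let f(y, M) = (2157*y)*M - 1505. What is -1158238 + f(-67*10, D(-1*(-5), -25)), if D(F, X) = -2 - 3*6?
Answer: 27744057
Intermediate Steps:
D(F, X) = -20 (D(F, X) = -2 - 18 = -20)
f(y, M) = -1505 + 2157*M*y (f(y, M) = 2157*M*y - 1505 = -1505 + 2157*M*y)
-1158238 + f(-67*10, D(-1*(-5), -25)) = -1158238 + (-1505 + 2157*(-20)*(-67*10)) = -1158238 + (-1505 + 2157*(-20)*(-670)) = -1158238 + (-1505 + 28903800) = -1158238 + 28902295 = 27744057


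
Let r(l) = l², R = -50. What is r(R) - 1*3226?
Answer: -726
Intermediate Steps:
r(R) - 1*3226 = (-50)² - 1*3226 = 2500 - 3226 = -726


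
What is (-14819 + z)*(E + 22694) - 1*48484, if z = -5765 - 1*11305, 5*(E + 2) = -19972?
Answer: -2981481252/5 ≈ -5.9630e+8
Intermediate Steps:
E = -19982/5 (E = -2 + (1/5)*(-19972) = -2 - 19972/5 = -19982/5 ≈ -3996.4)
z = -17070 (z = -5765 - 11305 = -17070)
(-14819 + z)*(E + 22694) - 1*48484 = (-14819 - 17070)*(-19982/5 + 22694) - 1*48484 = -31889*93488/5 - 48484 = -2981238832/5 - 48484 = -2981481252/5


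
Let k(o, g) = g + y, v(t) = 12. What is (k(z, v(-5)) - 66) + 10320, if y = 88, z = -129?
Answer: 10354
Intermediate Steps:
k(o, g) = 88 + g (k(o, g) = g + 88 = 88 + g)
(k(z, v(-5)) - 66) + 10320 = ((88 + 12) - 66) + 10320 = (100 - 66) + 10320 = 34 + 10320 = 10354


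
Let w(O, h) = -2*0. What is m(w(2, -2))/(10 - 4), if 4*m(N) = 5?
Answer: 5/24 ≈ 0.20833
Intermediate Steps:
w(O, h) = 0
m(N) = 5/4 (m(N) = (¼)*5 = 5/4)
m(w(2, -2))/(10 - 4) = 5/(4*(10 - 4)) = (5/4)/6 = (5/4)*(⅙) = 5/24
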